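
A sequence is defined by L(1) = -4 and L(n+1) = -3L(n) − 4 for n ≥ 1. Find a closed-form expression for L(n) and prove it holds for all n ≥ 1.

Claim: L(n) = (-3)^n − 1.

Base case: L(1) = -4, and (-3)^1 − 1 = -3 − 1 = -4.
Assume L(m) = (-3)^m − 1 for some m ≥ 1.
Then L(m+1) = -3L(m) − 4 = -3·((-3)^m − 1) − 4 = -3·(-3)^m + 3 − 4 = (-3)^{m+1} − 1.
So the formula holds for m+1, and by induction L(n) = (-3)^n − 1 for all n ≥ 1.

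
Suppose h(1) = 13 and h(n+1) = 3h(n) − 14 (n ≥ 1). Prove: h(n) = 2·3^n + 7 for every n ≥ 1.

Base case: h(1) = 13, and 2·3^1 + 7 = 6 + 7 = 13.
Assume h(k) = 2·3^k + 7 for some k ≥ 1.
Then h(k+1) = 3h(k) − 14 = 3·(2·3^k + 7) − 14 = 6·3^k + 21 − 14 = 2·3^{k+1} + 7.
By induction, h(n) = 2·3^n + 7 for all n ≥ 1.

h(n) = 2·3^n + 7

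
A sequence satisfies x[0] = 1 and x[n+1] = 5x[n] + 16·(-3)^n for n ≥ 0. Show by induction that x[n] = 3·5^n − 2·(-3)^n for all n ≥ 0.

Base case: x[0] = 1, and 3·5^0 − 2·(-3)^0 = 3 − 2 = 1.
Assume x[j] = 3·5^j − 2·(-3)^j for some j ≥ 0.
Then x[j+1] = 5x[j] + 16·(-3)^j = 5·(3·5^j − 2·(-3)^j) + 16·(-3)^j = 3·5^{j+1} − 10·(-3)^j + 16·(-3)^j = 3·5^{j+1} + 6·(-3)^j = 3·5^{j+1} − 2·(-3)^{j+1}.
So the formula holds for j+1, and by induction x[n] = 3·5^n − 2·(-3)^n for all n ≥ 0.

x[n] = 3·5^n − 2·(-3)^n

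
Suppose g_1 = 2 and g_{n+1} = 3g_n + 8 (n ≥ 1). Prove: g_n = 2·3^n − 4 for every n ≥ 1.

Base case: g_1 = 2, and 2·3^1 − 4 = 6 − 4 = 2.
Assume g_r = 2·3^r − 4 for some r ≥ 1.
Then g_{r+1} = 3g_r + 8 = 3·(2·3^r − 4) + 8 = 6·3^r − 12 + 8 = 2·3^{r+1} − 4.
By induction, g_n = 2·3^n − 4 for all n ≥ 1.

g_n = 2·3^n − 4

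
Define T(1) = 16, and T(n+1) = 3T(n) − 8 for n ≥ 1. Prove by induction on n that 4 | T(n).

Base case: T(1) = 16 = 4·4, so 4 | T(1).
Assume 4 | T(r), so T(r) = 4t for some integer t.
Then T(r+1) = 3T(r) − 8 = 3·(4t) − 8 = 4(3t − 2), so 4 | T(r+1).
Hence 4 | T(n) for every n ≥ 1, by induction.

4 | T(n)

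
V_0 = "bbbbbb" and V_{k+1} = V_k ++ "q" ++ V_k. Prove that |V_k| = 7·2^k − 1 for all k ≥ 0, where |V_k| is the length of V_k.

Base case: |V_0| = 6, and 7·2^0 − 1 = 6.
Assume |V_r| = 7·2^r − 1.
Then |V_{r+1}| = |V_r| + 1 + |V_r| = 2|V_r| + 1 = 2(7·2^r − 1) + 1 = 7·2^{r+1} − 2 + 1 = 7·2^{r+1} − 1.
By induction, |V_k| = 7·2^k − 1 for all k ≥ 0.

|V_k| = 7·2^k − 1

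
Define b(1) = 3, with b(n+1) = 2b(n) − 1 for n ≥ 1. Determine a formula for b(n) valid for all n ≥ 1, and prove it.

Claim: b(n) = 2^n + 1.

Base case: b(1) = 3, and 2^1 + 1 = 2 + 1 = 3.
Assume b(m) = 2^m + 1 for some m ≥ 1.
Then b(m+1) = 2b(m) − 1 = 2·(2^m + 1) − 1 = 2^{m+1} + 2 − 1 = 2^{m+1} + 1.
This completes the inductive step, so b(n) = 2^n + 1 for all n ≥ 1.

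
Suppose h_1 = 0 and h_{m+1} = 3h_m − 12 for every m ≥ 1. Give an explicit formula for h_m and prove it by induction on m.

Claim: h_m = -2·3^m + 6.

Base case: h_1 = 0, and -2·3^1 + 6 = -6 + 6 = 0.
Assume h_r = -2·3^r + 6 for some r ≥ 1.
Then h_{r+1} = 3h_r − 12 = 3·(-2·3^r + 6) − 12 = -6·3^r + 18 − 12 = -2·3^{r+1} + 6.
By induction, h_m = -2·3^m + 6 for all m ≥ 1.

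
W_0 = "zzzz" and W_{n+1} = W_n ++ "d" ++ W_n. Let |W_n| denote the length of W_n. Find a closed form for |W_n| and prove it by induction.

Claim: |W_n| = 5·2^n − 1.

Base case: |W_0| = 4, and 5·2^0 − 1 = 4.
Assume |W_m| = 5·2^m − 1.
Then |W_{m+1}| = |W_m| + 1 + |W_m| = 2|W_m| + 1 = 2(5·2^m − 1) + 1 = 5·2^{m+1} − 2 + 1 = 5·2^{m+1} − 1.
Hence |W_n| = 5·2^n − 1 for every n ≥ 0, by induction.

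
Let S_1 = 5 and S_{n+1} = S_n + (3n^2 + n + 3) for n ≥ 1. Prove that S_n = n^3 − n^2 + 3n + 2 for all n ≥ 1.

Base case: S_1 = 5, and 1^3 − 1^2 + 3·1 + 2 = 5.
Assume S_r = r^3 − r^2 + 3r + 2.
Then S_{r+1} = S_r + (3r^2 + r + 3) = (r^3 − r^2 + 3r + 2) + (3r^2 + r + 3) = r^3 + 2r^2 + 4r + 5,
and (r+1)^3 − (r+1)^2 + 3·(r+1) + 2 = r^3 + 2r^2 + 4r + 5.
This completes the inductive step, so S_n = n^3 − n^2 + 3n + 2 for all n ≥ 1.

S_n = n^3 − n^2 + 3n + 2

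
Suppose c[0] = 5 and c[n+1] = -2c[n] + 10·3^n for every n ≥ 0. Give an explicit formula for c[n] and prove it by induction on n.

Claim: c[n] = 3·(-2)^n + 2·3^n.

Base case: c[0] = 5, and 3·(-2)^0 + 2·3^0 = 3 + 2 = 5.
Assume c[j] = 3·(-2)^j + 2·3^j for some j ≥ 0.
Then c[j+1] = -2c[j] + 10·3^j = -2·(3·(-2)^j + 2·3^j) + 10·3^j = 3·(-2)^{j+1} − 4·3^j + 10·3^j = 3·(-2)^{j+1} + 6·3^j = 3·(-2)^{j+1} + 2·3^{j+1}.
This completes the inductive step, so c[n] = 3·(-2)^n + 2·3^n for all n ≥ 0.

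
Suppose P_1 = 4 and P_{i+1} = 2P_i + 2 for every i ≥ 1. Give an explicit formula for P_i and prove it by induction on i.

Claim: P_i = 3·2^i − 2.

Base case: P_1 = 4, and 3·2^1 − 2 = 6 − 2 = 4.
Assume P_r = 3·2^r − 2 for some r ≥ 1.
Then P_{r+1} = 2P_r + 2 = 2·(3·2^r − 2) + 2 = 6·2^r − 4 + 2 = 3·2^{r+1} − 2.
By induction, P_i = 3·2^i − 2 for all i ≥ 1.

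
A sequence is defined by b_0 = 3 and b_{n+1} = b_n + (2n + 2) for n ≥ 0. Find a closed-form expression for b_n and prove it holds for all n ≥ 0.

Claim: b_n = n^2 + n + 3.

Base case: b_0 = 3, and 0^2 + 0 + 3 = 3.
Assume b_j = j^2 + j + 3.
Then b_{j+1} = b_j + (2j + 2) = (j^2 + j + 3) + (2j + 2) = j^2 + 3j + 5,
and (j+1)^2 + (j+1) + 3 = j^2 + 3j + 5.
This completes the inductive step, so b_n = n^2 + n + 3 for all n ≥ 0.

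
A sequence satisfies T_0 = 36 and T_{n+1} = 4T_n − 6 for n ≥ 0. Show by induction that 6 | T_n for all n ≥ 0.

Base case: T_0 = 36 = 6·6, so 6 | T_0.
Assume 6 | T_j, so T_j = 6t for some integer t.
Then T_{j+1} = 4T_j − 6 = 4·(6t) − 6 = 6(4t − 1), so 6 | T_{j+1}.
Hence 6 | T_n for every n ≥ 0, by induction.

6 | T_n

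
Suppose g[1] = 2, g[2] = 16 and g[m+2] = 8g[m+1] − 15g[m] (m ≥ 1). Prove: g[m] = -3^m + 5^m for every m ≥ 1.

Base cases: g[1] = 2 and -3^1 + 5^1 = 2; g[2] = 16 and -3^2 + 5^2 = 16.
Assume g[i] = -3^i + 5^i for all 1 ≤ i ≤ j, where j ≥ 2.
Then g[j+1] = 8g[j] − 15g[j−1] = 8·(-3^j + 5^j) − 15·(-3^{j−1} + 5^{j−1}) = -(8·3 − 15)3^{j−1} + (8·5 − 15)5^{j−1} = -9·3^{j−1} + 25·5^{j−1} = -3^{j+1} + 5^{j+1}.
So the formula holds for j+1, and by strong induction g[m] = -3^m + 5^m for all m ≥ 1.

g[m] = -3^m + 5^m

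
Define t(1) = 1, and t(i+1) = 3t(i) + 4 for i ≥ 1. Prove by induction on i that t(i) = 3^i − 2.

Base case: t(1) = 1, and 3^1 − 2 = 3 − 2 = 1.
Assume t(j) = 3^j − 2 for some j ≥ 1.
Then t(j+1) = 3t(j) + 4 = 3·(3^j − 2) + 4 = 3^{j+1} − 6 + 4 = 3^{j+1} − 2.
Hence t(i) = 3^i − 2 for every i ≥ 1, by induction.

t(i) = 3^i − 2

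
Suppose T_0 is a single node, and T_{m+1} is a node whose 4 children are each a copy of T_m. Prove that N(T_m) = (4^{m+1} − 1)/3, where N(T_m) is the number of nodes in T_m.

Base case: N(T_0) = 1, and (4^{0+1} − 1)/3 = 1.
Assume N(T_r) = (4^{r+1} − 1)/3.
Then N(T_{r+1}) = 1 + 4N(T_r) = 1 + 4·(4^{r+1} − 1)/3 = 1 + (4^{r+2} − 4)/3 = (3 + 4^{r+2} − 4)/3 = (4^{r+2} − 1)/3.
Hence N(T_m) = (4^{m+1} − 1)/3 for every m ≥ 0, by induction.

N(T_m) = (4^{m+1} − 1)/3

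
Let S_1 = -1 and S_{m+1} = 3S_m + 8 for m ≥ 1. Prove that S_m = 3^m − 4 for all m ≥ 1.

Base case: S_1 = -1, and 3^1 − 4 = 3 − 4 = -1.
Assume S_r = 3^r − 4 for some r ≥ 1.
Then S_{r+1} = 3S_r + 8 = 3·(3^r − 4) + 8 = 3^{r+1} − 12 + 8 = 3^{r+1} − 4.
This completes the inductive step, so S_m = 3^m − 4 for all m ≥ 1.

S_m = 3^m − 4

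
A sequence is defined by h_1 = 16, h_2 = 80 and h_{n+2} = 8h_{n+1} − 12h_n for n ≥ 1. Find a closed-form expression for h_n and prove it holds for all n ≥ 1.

Claim: h_n = 2·2^n + 2·6^n.

Base cases: h_1 = 16 and 2·2^1 + 2·6^1 = 16; h_2 = 80 and 2·2^2 + 2·6^2 = 80.
Assume h_j = 2·2^j + 2·6^j for all 1 ≤ j ≤ k, where k ≥ 2.
Then h_{k+1} = 8h_k − 12h_{k−1} = 8·(2·2^k + 2·6^k) − 12·(2·2^{k−1} + 2·6^{k−1}) = 2·(8·2 − 12)2^{k−1} + 2·(8·6 − 12)6^{k−1} = 8·2^{k−1} + 72·6^{k−1} = 2·2^{k+1} + 2·6^{k+1}.
By strong induction, h_n = 2·2^n + 2·6^n for all n ≥ 1.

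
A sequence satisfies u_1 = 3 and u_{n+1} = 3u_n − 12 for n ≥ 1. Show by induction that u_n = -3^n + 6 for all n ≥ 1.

Base case: u_1 = 3, and -3^1 + 6 = -3 + 6 = 3.
Assume u_m = -3^m + 6 for some m ≥ 1.
Then u_{m+1} = 3u_m − 12 = 3·(-3^m + 6) − 12 = -3^{m+1} + 18 − 12 = -3^{m+1} + 6.
Hence u_n = -3^n + 6 for every n ≥ 1, by induction.

u_n = -3^n + 6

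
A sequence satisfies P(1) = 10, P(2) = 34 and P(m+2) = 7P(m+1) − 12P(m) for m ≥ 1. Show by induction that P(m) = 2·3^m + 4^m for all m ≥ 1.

Base cases: P(1) = 10 and 2·3^1 + 4^1 = 10; P(2) = 34 and 2·3^2 + 4^2 = 34.
Assume P(j) = 2·3^j + 4^j for all 1 ≤ j ≤ r, where r ≥ 2.
Then P(r+1) = 7P(r) − 12P(r−1) = 7·(2·3^r + 4^r) − 12·(2·3^{r−1} + 4^{r−1}) = 2·(7·3 − 12)3^{r−1} + (7·4 − 12)4^{r−1} = 18·3^{r−1} + 16·4^{r−1} = 2·3^{r+1} + 4^{r+1}.
This completes the inductive step, so P(m) = 2·3^m + 4^m for all m ≥ 1.

P(m) = 2·3^m + 4^m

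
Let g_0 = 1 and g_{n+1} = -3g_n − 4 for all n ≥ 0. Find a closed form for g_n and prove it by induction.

Claim: g_n = 2·(-3)^n − 1.

Base case: g_0 = 1, and 2·(-3)^0 − 1 = 2 − 1 = 1.
Assume g_k = 2·(-3)^k − 1 for some k ≥ 0.
Then g_{k+1} = -3g_k − 4 = -3·(2·(-3)^k − 1) − 4 = -6·(-3)^k + 3 − 4 = 2·(-3)^{k+1} − 1.
Hence g_n = 2·(-3)^n − 1 for every n ≥ 0, by induction.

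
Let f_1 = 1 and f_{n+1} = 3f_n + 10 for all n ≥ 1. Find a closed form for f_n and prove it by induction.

Claim: f_n = 2·3^n − 5.

Base case: f_1 = 1, and 2·3^1 − 5 = 6 − 5 = 1.
Assume f_j = 2·3^j − 5 for some j ≥ 1.
Then f_{j+1} = 3f_j + 10 = 3·(2·3^j − 5) + 10 = 6·3^j − 15 + 10 = 2·3^{j+1} − 5.
Hence f_n = 2·3^n − 5 for every n ≥ 1, by induction.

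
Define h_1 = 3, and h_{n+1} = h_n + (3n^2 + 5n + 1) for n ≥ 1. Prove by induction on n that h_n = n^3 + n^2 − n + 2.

Base case: h_1 = 3, and 1^3 + 1^2 − 1 + 2 = 3.
Assume h_k = k^3 + k^2 − k + 2.
Then h_{k+1} = h_k + (3k^2 + 5k + 1) = (k^3 + k^2 − k + 2) + (3k^2 + 5k + 1) = k^3 + 4k^2 + 4k + 3,
and (k+1)^3 + (k+1)^2 − (k+1) + 2 = k^3 + 4k^2 + 4k + 3.
Hence h_n = n^3 + n^2 − n + 2 for every n ≥ 1, by induction.

h_n = n^3 + n^2 − n + 2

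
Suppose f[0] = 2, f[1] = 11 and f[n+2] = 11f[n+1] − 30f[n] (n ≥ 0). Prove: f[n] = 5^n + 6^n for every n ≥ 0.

Base cases: f[0] = 2 and 5^0 + 6^0 = 2; f[1] = 11 and 5^1 + 6^1 = 11.
Assume f[j] = 5^j + 6^j for all 0 ≤ j ≤ k, where k ≥ 1.
Then f[k+1] = 11f[k] − 30f[k−1] = 11·(5^k + 6^k) − 30·(5^{k−1} + 6^{k−1}) = (11·5 − 30)5^{k−1} + (11·6 − 30)6^{k−1} = 25·5^{k−1} + 36·6^{k−1} = 5^{k+1} + 6^{k+1}.
By strong induction, f[n] = 5^n + 6^n for all n ≥ 0.

f[n] = 5^n + 6^n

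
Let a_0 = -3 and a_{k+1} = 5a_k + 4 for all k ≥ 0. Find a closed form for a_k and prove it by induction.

Claim: a_k = -2·5^k − 1.

Base case: a_0 = -3, and -2·5^0 − 1 = -2 − 1 = -3.
Assume a_r = -2·5^r − 1 for some r ≥ 0.
Then a_{r+1} = 5a_r + 4 = 5·(-2·5^r − 1) + 4 = -10·5^r − 5 + 4 = -2·5^{r+1} − 1.
So the formula holds for r+1, and by induction a_k = -2·5^k − 1 for all k ≥ 0.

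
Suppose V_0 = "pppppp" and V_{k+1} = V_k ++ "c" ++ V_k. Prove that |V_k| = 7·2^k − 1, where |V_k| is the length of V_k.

Base case: |V_0| = 6, and 7·2^0 − 1 = 6.
Assume |V_m| = 7·2^m − 1.
Then |V_{m+1}| = |V_m| + 1 + |V_m| = 2|V_m| + 1 = 2(7·2^m − 1) + 1 = 7·2^{m+1} − 2 + 1 = 7·2^{m+1} − 1.
So the formula holds for m+1, and by induction |V_k| = 7·2^k − 1 for all k ≥ 0.

|V_k| = 7·2^k − 1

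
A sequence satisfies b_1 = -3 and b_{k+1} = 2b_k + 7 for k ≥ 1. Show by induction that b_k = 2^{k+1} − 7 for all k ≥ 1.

Base case: b_1 = -3, and 2^{1+1} − 7 = 4 − 7 = -3.
Assume b_j = 2^{j+1} − 7 for some j ≥ 1.
Then b_{j+1} = 2b_j + 7 = 2·(2^{j+1} − 7) + 7 = 2^{j+2} − 14 + 7 = 2^{j+2} − 7.
So the formula holds for j+1, and by induction b_k = 2^{k+1} − 7 for all k ≥ 1.

b_k = 2^{k+1} − 7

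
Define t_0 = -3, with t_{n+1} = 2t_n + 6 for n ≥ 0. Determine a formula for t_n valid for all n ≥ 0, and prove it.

Claim: t_n = 3·2^n − 6.

Base case: t_0 = -3, and 3·2^0 − 6 = 3 − 6 = -3.
Assume t_m = 3·2^m − 6 for some m ≥ 0.
Then t_{m+1} = 2t_m + 6 = 2·(3·2^m − 6) + 6 = 6·2^m − 12 + 6 = 3·2^{m+1} − 6.
This completes the inductive step, so t_n = 3·2^n − 6 for all n ≥ 0.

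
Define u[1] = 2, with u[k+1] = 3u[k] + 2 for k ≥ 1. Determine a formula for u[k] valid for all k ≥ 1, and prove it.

Claim: u[k] = 3^k − 1.

Base case: u[1] = 2, and 3^1 − 1 = 3 − 1 = 2.
Assume u[r] = 3^r − 1 for some r ≥ 1.
Then u[r+1] = 3u[r] + 2 = 3·(3^r − 1) + 2 = 3^{r+1} − 3 + 2 = 3^{r+1} − 1.
By induction, u[k] = 3^k − 1 for all k ≥ 1.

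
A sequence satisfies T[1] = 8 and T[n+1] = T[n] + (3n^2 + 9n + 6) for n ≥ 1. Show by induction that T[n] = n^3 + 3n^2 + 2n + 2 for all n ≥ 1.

Base case: T[1] = 8, and 1^3 + 3·1^2 + 2·1 + 2 = 8.
Assume T[m] = m^3 + 3m^2 + 2m + 2.
Then T[m+1] = T[m] + (3m^2 + 9m + 6) = (m^3 + 3m^2 + 2m + 2) + (3m^2 + 9m + 6) = m^3 + 6m^2 + 11m + 8,
and (m+1)^3 + 3·(m+1)^2 + 2·(m+1) + 2 = m^3 + 6m^2 + 11m + 8.
Hence T[n] = n^3 + 3n^2 + 2n + 2 for every n ≥ 1, by induction.

T[n] = n^3 + 3n^2 + 2n + 2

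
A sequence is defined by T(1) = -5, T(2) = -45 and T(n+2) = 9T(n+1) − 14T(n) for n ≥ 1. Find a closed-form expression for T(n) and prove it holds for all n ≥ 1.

Claim: T(n) = 2^n − 7^n.

Base cases: T(1) = -5 and 2^1 − 7^1 = -5; T(2) = -45 and 2^2 − 7^2 = -45.
Assume T(i) = 2^i − 7^i for all 1 ≤ i ≤ j, where j ≥ 2.
Then T(j+1) = 9T(j) − 14T(j−1) = 9·(2^j − 7^j) − 14·(2^{j−1} − 7^{j−1}) = (9·2 − 14)2^{j−1} − (9·7 − 14)7^{j−1} = 4·2^{j−1} − 49·7^{j−1} = 2^{j+1} − 7^{j+1}.
So the formula holds for j+1, and by strong induction T(n) = 2^n − 7^n for all n ≥ 1.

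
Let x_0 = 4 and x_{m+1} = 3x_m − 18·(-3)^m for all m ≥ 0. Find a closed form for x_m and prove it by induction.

Claim: x_m = 3^m + 3·(-3)^m.

Base case: x_0 = 4, and 3^0 + 3·(-3)^0 = 1 + 3 = 4.
Assume x_r = 3^r + 3·(-3)^r for some r ≥ 0.
Then x_{r+1} = 3x_r − 18·(-3)^r = 3·(3^r + 3·(-3)^r) − 18·(-3)^r = 3^{r+1} + 9·(-3)^r − 18·(-3)^r = 3^{r+1} − 9·(-3)^r = 3^{r+1} + 3·(-3)^{r+1}.
This completes the inductive step, so x_m = 3^m + 3·(-3)^m for all m ≥ 0.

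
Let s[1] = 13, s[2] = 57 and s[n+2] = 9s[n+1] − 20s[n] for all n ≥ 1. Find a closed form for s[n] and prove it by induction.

Claim: s[n] = 5^n + 2·4^n.

Base cases: s[1] = 13 and 5^1 + 2·4^1 = 13; s[2] = 57 and 5^2 + 2·4^2 = 57.
Assume s[j] = 5^j + 2·4^j for all 1 ≤ j ≤ r, where r ≥ 2.
Then s[r+1] = 9s[r] − 20s[r−1] = 9·(5^r + 2·4^r) − 20·(5^{r−1} + 2·4^{r−1}) = (9·5 − 20)5^{r−1} + 2·(9·4 − 20)4^{r−1} = 25·5^{r−1} + 32·4^{r−1} = 5^{r+1} + 2·4^{r+1}.
Hence s[n] = 5^n + 2·4^n for every n ≥ 1, by strong induction.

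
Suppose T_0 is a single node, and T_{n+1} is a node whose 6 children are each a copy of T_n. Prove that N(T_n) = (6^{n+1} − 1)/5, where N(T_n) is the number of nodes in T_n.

Base case: N(T_0) = 1, and (6^{0+1} − 1)/5 = 1.
Assume N(T_m) = (6^{m+1} − 1)/5.
Then N(T_{m+1}) = 1 + 6N(T_m) = 1 + 6·(6^{m+1} − 1)/5 = 1 + (6^{m+2} − 6)/5 = (5 + 6^{m+2} − 6)/5 = (6^{m+2} − 1)/5.
So the formula holds for m+1, and by induction N(T_n) = (6^{n+1} − 1)/5 for all n ≥ 0.

N(T_n) = (6^{n+1} − 1)/5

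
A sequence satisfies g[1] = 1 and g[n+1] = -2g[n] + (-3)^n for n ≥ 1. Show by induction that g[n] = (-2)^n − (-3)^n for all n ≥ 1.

Base case: g[1] = 1, and (-2)^1 − (-3)^1 = -2 + 3 = 1.
Assume g[r] = (-2)^r − (-3)^r for some r ≥ 1.
Then g[r+1] = -2g[r] + (-3)^r = -2·((-2)^r − (-3)^r) + (-3)^r = (-2)^{r+1} + 2·(-3)^r + (-3)^r = (-2)^{r+1} + 3·(-3)^r = (-2)^{r+1} − (-3)^{r+1}.
This completes the inductive step, so g[n] = (-2)^n − (-3)^n for all n ≥ 1.

g[n] = (-2)^n − (-3)^n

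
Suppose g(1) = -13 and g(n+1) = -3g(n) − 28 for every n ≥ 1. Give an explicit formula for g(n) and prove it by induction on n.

Claim: g(n) = 2·(-3)^n − 7.

Base case: g(1) = -13, and 2·(-3)^1 − 7 = -6 − 7 = -13.
Assume g(m) = 2·(-3)^m − 7 for some m ≥ 1.
Then g(m+1) = -3g(m) − 28 = -3·(2·(-3)^m − 7) − 28 = -6·(-3)^m + 21 − 28 = 2·(-3)^{m+1} − 7.
Hence g(n) = 2·(-3)^n − 7 for every n ≥ 1, by induction.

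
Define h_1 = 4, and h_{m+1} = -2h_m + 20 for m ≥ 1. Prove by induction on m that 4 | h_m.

Base case: h_1 = 4 = 4·1, so 4 | h_1.
Assume 4 | h_k, so h_k = 4t for some integer t.
Then h_{k+1} = -2h_k + 20 = -2·(4t) + 20 = 4(-2t + 5), so 4 | h_{k+1}.
By induction, 4 | h_m for all m ≥ 1.

4 | h_m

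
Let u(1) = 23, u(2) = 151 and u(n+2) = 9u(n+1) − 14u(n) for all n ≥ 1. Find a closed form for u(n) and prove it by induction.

Claim: u(n) = 3·7^n + 2^n.

Base cases: u(1) = 23 and 3·7^1 + 2^1 = 23; u(2) = 151 and 3·7^2 + 2^2 = 151.
Assume u(i) = 3·7^i + 2^i for all 1 ≤ i ≤ j, where j ≥ 2.
Then u(j+1) = 9u(j) − 14u(j−1) = 9·(3·7^j + 2^j) − 14·(3·7^{j−1} + 2^{j−1}) = 3·(9·7 − 14)7^{j−1} + (9·2 − 14)2^{j−1} = 147·7^{j−1} + 4·2^{j−1} = 3·7^{j+1} + 2^{j+1}.
So the formula holds for j+1, and by strong induction u(n) = 3·7^n + 2^n for all n ≥ 1.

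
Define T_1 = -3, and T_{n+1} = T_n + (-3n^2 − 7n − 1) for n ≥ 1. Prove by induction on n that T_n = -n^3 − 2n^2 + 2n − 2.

Base case: T_1 = -3, and -1^3 − 2·1^2 + 2·1 − 2 = -3.
Assume T_r = -r^3 − 2r^2 + 2r − 2.
Then T_{r+1} = T_r + (-3r^2 − 7r − 1) = (-r^3 − 2r^2 + 2r − 2) + (-3r^2 − 7r − 1) = -r^3 − 5r^2 − 5r − 3,
and -(r+1)^3 − 2·(r+1)^2 + 2·(r+1) − 2 = -r^3 − 5r^2 − 5r − 3.
Hence T_n = -n^3 − 2n^2 + 2n − 2 for every n ≥ 1, by induction.

T_n = -n^3 − 2n^2 + 2n − 2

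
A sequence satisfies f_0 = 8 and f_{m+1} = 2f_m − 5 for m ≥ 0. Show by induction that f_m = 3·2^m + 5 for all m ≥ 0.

Base case: f_0 = 8, and 3·2^0 + 5 = 3 + 5 = 8.
Assume f_j = 3·2^j + 5 for some j ≥ 0.
Then f_{j+1} = 2f_j − 5 = 2·(3·2^j + 5) − 5 = 6·2^j + 10 − 5 = 3·2^{j+1} + 5.
So the formula holds for j+1, and by induction f_m = 3·2^m + 5 for all m ≥ 0.

f_m = 3·2^m + 5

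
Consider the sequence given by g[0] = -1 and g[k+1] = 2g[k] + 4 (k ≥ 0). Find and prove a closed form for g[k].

Claim: g[k] = 3·2^k − 4.

Base case: g[0] = -1, and 3·2^0 − 4 = 3 − 4 = -1.
Assume g[m] = 3·2^m − 4 for some m ≥ 0.
Then g[m+1] = 2g[m] + 4 = 2·(3·2^m − 4) + 4 = 6·2^m − 8 + 4 = 3·2^{m+1} − 4.
Hence g[k] = 3·2^k − 4 for every k ≥ 0, by induction.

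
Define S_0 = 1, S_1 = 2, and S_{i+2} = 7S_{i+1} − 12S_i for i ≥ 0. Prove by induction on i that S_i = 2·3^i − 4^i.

Base cases: S_0 = 1 and 2·3^0 − 4^0 = 1; S_1 = 2 and 2·3^1 − 4^1 = 2.
Assume S_j = 2·3^j − 4^j for all 0 ≤ j ≤ k, where k ≥ 1.
Then S_{k+1} = 7S_k − 12S_{k−1} = 7·(2·3^k − 4^k) − 12·(2·3^{k−1} − 4^{k−1}) = 2·(7·3 − 12)3^{k−1} − (7·4 − 12)4^{k−1} = 18·3^{k−1} − 16·4^{k−1} = 2·3^{k+1} − 4^{k+1}.
Hence S_i = 2·3^i − 4^i for every i ≥ 0, by strong induction.

S_i = 2·3^i − 4^i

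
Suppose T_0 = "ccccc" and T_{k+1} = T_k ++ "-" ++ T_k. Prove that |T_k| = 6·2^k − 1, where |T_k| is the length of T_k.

Base case: |T_0| = 5, and 6·2^0 − 1 = 5.
Assume |T_m| = 6·2^m − 1.
Then |T_{m+1}| = |T_m| + 1 + |T_m| = 2|T_m| + 1 = 2(6·2^m − 1) + 1 = 6·2^{m+1} − 2 + 1 = 6·2^{m+1} − 1.
Hence |T_k| = 6·2^k − 1 for every k ≥ 0, by induction.

|T_k| = 6·2^k − 1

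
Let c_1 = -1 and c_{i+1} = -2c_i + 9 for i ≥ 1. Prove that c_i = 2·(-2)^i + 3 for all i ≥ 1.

Base case: c_1 = -1, and 2·(-2)^1 + 3 = -4 + 3 = -1.
Assume c_j = 2·(-2)^j + 3 for some j ≥ 1.
Then c_{j+1} = -2c_j + 9 = -2·(2·(-2)^j + 3) + 9 = -4·(-2)^j − 6 + 9 = 2·(-2)^{j+1} + 3.
Hence c_i = 2·(-2)^i + 3 for every i ≥ 1, by induction.

c_i = 2·(-2)^i + 3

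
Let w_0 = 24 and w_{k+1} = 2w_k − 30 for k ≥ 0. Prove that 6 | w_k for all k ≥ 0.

Base case: w_0 = 24 = 6·4, so 6 | w_0.
Assume 6 | w_j, so w_j = 6t for some integer t.
Then w_{j+1} = 2w_j − 30 = 2·(6t) − 30 = 6(2t − 5), so 6 | w_{j+1}.
So the property holds for j+1, and by induction 6 | w_k for all k ≥ 0.

6 | w_k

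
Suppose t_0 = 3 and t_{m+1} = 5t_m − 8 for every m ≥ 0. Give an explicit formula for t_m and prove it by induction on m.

Claim: t_m = 5^m + 2.

Base case: t_0 = 3, and 5^0 + 2 = 1 + 2 = 3.
Assume t_j = 5^j + 2 for some j ≥ 0.
Then t_{j+1} = 5t_j − 8 = 5·(5^j + 2) − 8 = 5^{j+1} + 10 − 8 = 5^{j+1} + 2.
Hence t_m = 5^m + 2 for every m ≥ 0, by induction.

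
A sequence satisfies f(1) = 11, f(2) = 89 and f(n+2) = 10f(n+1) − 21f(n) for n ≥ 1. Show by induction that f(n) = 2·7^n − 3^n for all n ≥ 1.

Base cases: f(1) = 11 and 2·7^1 − 3^1 = 11; f(2) = 89 and 2·7^2 − 3^2 = 89.
Assume f(j) = 2·7^j − 3^j for all 1 ≤ j ≤ r, where r ≥ 2.
Then f(r+1) = 10f(r) − 21f(r−1) = 10·(2·7^r − 3^r) − 21·(2·7^{r−1} − 3^{r−1}) = 2·(10·7 − 21)7^{r−1} − (10·3 − 21)3^{r−1} = 98·7^{r−1} − 9·3^{r−1} = 2·7^{r+1} − 3^{r+1}.
This completes the inductive step, so f(n) = 2·7^n − 3^n for all n ≥ 1.

f(n) = 2·7^n − 3^n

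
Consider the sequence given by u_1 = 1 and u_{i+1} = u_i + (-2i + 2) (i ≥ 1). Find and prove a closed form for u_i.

Claim: u_i = -i^2 + 3i − 1.

Base case: u_1 = 1, and -1^2 + 3·1 − 1 = 1.
Assume u_r = -r^2 + 3r − 1.
Then u_{r+1} = u_r + (-2r + 2) = (-r^2 + 3r − 1) + (-2r + 2) = -r^2 + r + 1,
and -(r+1)^2 + 3·(r+1) − 1 = -r^2 + r + 1.
By induction, u_i = -i^2 + 3i − 1 for all i ≥ 1.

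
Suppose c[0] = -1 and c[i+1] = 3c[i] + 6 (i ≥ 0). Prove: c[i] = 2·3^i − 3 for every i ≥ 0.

Base case: c[0] = -1, and 2·3^0 − 3 = 2 − 3 = -1.
Assume c[k] = 2·3^k − 3 for some k ≥ 0.
Then c[k+1] = 3c[k] + 6 = 3·(2·3^k − 3) + 6 = 6·3^k − 9 + 6 = 2·3^{k+1} − 3.
So the formula holds for k+1, and by induction c[i] = 2·3^i − 3 for all i ≥ 0.

c[i] = 2·3^i − 3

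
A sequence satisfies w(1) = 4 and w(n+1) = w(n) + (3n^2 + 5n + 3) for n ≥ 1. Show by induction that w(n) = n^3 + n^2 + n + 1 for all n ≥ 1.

Base case: w(1) = 4, and 1^3 + 1^2 + 1 + 1 = 4.
Assume w(k) = k^3 + k^2 + k + 1.
Then w(k+1) = w(k) + (3k^2 + 5k + 3) = (k^3 + k^2 + k + 1) + (3k^2 + 5k + 3) = k^3 + 4k^2 + 6k + 4,
and (k+1)^3 + (k+1)^2 + (k+1) + 1 = k^3 + 4k^2 + 6k + 4.
Hence w(n) = n^3 + n^2 + n + 1 for every n ≥ 1, by induction.

w(n) = n^3 + n^2 + n + 1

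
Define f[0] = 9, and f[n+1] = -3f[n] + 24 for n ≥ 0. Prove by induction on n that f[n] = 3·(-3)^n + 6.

Base case: f[0] = 9, and 3·(-3)^0 + 6 = 3 + 6 = 9.
Assume f[j] = 3·(-3)^j + 6 for some j ≥ 0.
Then f[j+1] = -3f[j] + 24 = -3·(3·(-3)^j + 6) + 24 = -9·(-3)^j − 18 + 24 = 3·(-3)^{j+1} + 6.
So the formula holds for j+1, and by induction f[n] = 3·(-3)^n + 6 for all n ≥ 0.

f[n] = 3·(-3)^n + 6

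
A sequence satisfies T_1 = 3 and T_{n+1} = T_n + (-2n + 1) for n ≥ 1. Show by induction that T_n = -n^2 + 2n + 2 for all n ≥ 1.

Base case: T_1 = 3, and -1^2 + 2·1 + 2 = 3.
Assume T_k = -k^2 + 2k + 2.
Then T_{k+1} = T_k + (-2k + 1) = (-k^2 + 2k + 2) + (-2k + 1) = -k^2 + 3,
and -(k+1)^2 + 2·(k+1) + 2 = -k^2 + 3.
Hence T_n = -n^2 + 2n + 2 for every n ≥ 1, by induction.

T_n = -n^2 + 2n + 2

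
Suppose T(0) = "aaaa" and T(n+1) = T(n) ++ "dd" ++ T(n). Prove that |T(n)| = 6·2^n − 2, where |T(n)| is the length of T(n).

Base case: |T(0)| = 4, and 6·2^0 − 2 = 4.
Assume |T(k)| = 6·2^k − 2.
Then |T(k+1)| = |T(k)| + 2 + |T(k)| = 2|T(k)| + 2 = 2(6·2^k − 2) + 2 = 6·2^{k+1} − 4 + 2 = 6·2^{k+1} − 2.
Hence |T(n)| = 6·2^n − 2 for every n ≥ 0, by induction.

|T(n)| = 6·2^n − 2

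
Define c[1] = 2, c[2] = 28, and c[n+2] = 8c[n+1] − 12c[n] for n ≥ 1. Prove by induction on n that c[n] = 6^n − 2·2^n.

Base cases: c[1] = 2 and 6^1 − 2·2^1 = 2; c[2] = 28 and 6^2 − 2·2^2 = 28.
Assume c[i] = 6^i − 2·2^i for all 1 ≤ i ≤ j, where j ≥ 2.
Then c[j+1] = 8c[j] − 12c[j−1] = 8·(6^j − 2·2^j) − 12·(6^{j−1} − 2·2^{j−1}) = (8·6 − 12)6^{j−1} − 2·(8·2 − 12)2^{j−1} = 36·6^{j−1} − 8·2^{j−1} = 6^{j+1} − 2·2^{j+1}.
By strong induction, c[n] = 6^n − 2·2^n for all n ≥ 1.

c[n] = 6^n − 2·2^n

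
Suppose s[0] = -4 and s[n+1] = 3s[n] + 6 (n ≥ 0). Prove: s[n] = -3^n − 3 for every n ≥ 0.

Base case: s[0] = -4, and -3^0 − 3 = -1 − 3 = -4.
Assume s[k] = -3^k − 3 for some k ≥ 0.
Then s[k+1] = 3s[k] + 6 = 3·(-3^k − 3) + 6 = -3^{k+1} − 9 + 6 = -3^{k+1} − 3.
This completes the inductive step, so s[n] = -3^n − 3 for all n ≥ 0.

s[n] = -3^n − 3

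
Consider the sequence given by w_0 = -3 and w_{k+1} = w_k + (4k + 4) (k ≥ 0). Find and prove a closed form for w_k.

Claim: w_k = 2k^2 + 2k − 3.

Base case: w_0 = -3, and 2·0^2 + 2·0 − 3 = -3.
Assume w_r = 2r^2 + 2r − 3.
Then w_{r+1} = w_r + (4r + 4) = (2r^2 + 2r − 3) + (4r + 4) = 2r^2 + 6r + 1,
and 2·(r+1)^2 + 2·(r+1) − 3 = 2r^2 + 6r + 1.
By induction, w_k = 2k^2 + 2k − 3 for all k ≥ 0.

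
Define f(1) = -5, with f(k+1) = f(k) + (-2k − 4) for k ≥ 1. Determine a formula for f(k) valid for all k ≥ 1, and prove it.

Claim: f(k) = -k^2 − 3k − 1.

Base case: f(1) = -5, and -1^2 − 3·1 − 1 = -5.
Assume f(r) = -r^2 − 3r − 1.
Then f(r+1) = f(r) + (-2r − 4) = (-r^2 − 3r − 1) + (-2r − 4) = -r^2 − 5r − 5,
and -(r+1)^2 − 3·(r+1) − 1 = -r^2 − 5r − 5.
By induction, f(k) = -k^2 − 3k − 1 for all k ≥ 1.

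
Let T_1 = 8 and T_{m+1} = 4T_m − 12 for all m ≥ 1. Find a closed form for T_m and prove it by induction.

Claim: T_m = 4^m + 4.

Base case: T_1 = 8, and 4^1 + 4 = 4 + 4 = 8.
Assume T_k = 4^k + 4 for some k ≥ 1.
Then T_{k+1} = 4T_k − 12 = 4·(4^k + 4) − 12 = 4^{k+1} + 16 − 12 = 4^{k+1} + 4.
This completes the inductive step, so T_m = 4^m + 4 for all m ≥ 1.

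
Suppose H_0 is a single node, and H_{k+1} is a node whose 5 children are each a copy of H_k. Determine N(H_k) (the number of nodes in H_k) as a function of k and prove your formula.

Claim: N(H_k) = (5^{k+1} − 1)/4.

Base case: N(H_0) = 1, and (5^{0+1} − 1)/4 = 1.
Assume N(H_r) = (5^{r+1} − 1)/4.
Then N(H_{r+1}) = 1 + 5N(H_r) = 1 + 5·(5^{r+1} − 1)/4 = 1 + (5^{r+2} − 5)/4 = (4 + 5^{r+2} − 5)/4 = (5^{r+2} − 1)/4.
This completes the inductive step, so N(H_k) = (5^{k+1} − 1)/4 for all k ≥ 0.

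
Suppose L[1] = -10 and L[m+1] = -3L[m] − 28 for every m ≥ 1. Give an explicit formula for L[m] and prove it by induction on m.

Claim: L[m] = (-3)^m − 7.

Base case: L[1] = -10, and (-3)^1 − 7 = -3 − 7 = -10.
Assume L[k] = (-3)^k − 7 for some k ≥ 1.
Then L[k+1] = -3L[k] − 28 = -3·((-3)^k − 7) − 28 = -3·(-3)^k + 21 − 28 = (-3)^{k+1} − 7.
By induction, L[m] = (-3)^m − 7 for all m ≥ 1.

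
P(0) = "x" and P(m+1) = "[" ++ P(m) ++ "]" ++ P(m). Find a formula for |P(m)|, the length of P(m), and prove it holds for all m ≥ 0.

Claim: |P(m)| = 3·2^m − 2.

Base case: |P(0)| = 1, and 3·2^0 − 2 = 1.
Assume |P(j)| = 3·2^j − 2.
Then |P(j+1)| = 1 + |P(j)| + 1 + |P(j)| = 2|P(j)| + 2 = 2(3·2^j − 2) + 2 = 3·2^{j+1} − 4 + 2 = 3·2^{j+1} − 2.
So the formula holds for j+1, and by induction |P(m)| = 3·2^m − 2 for all m ≥ 0.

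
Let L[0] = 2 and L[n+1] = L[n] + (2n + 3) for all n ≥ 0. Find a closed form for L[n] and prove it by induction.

Claim: L[n] = n^2 + 2n + 2.

Base case: L[0] = 2, and 0^2 + 2·0 + 2 = 2.
Assume L[r] = r^2 + 2r + 2.
Then L[r+1] = L[r] + (2r + 3) = (r^2 + 2r + 2) + (2r + 3) = r^2 + 4r + 5,
and (r+1)^2 + 2·(r+1) + 2 = r^2 + 4r + 5.
This completes the inductive step, so L[n] = n^2 + 2n + 2 for all n ≥ 0.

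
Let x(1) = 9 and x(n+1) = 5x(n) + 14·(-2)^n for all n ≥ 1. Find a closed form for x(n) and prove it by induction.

Claim: x(n) = 5^n − 2·(-2)^n.

Base case: x(1) = 9, and 5^1 − 2·(-2)^1 = 5 + 4 = 9.
Assume x(k) = 5^k − 2·(-2)^k for some k ≥ 1.
Then x(k+1) = 5x(k) + 14·(-2)^k = 5·(5^k − 2·(-2)^k) + 14·(-2)^k = 5^{k+1} − 10·(-2)^k + 14·(-2)^k = 5^{k+1} + 4·(-2)^k = 5^{k+1} − 2·(-2)^{k+1}.
Hence x(n) = 5^n − 2·(-2)^n for every n ≥ 1, by induction.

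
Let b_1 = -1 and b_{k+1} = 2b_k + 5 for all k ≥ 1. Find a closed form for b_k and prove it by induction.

Claim: b_k = 2^{k+1} − 5.

Base case: b_1 = -1, and 2^{1+1} − 5 = 4 − 5 = -1.
Assume b_m = 2^{m+1} − 5 for some m ≥ 1.
Then b_{m+1} = 2b_m + 5 = 2·(2^{m+1} − 5) + 5 = 2^{m+2} − 10 + 5 = 2^{m+2} − 5.
So the formula holds for m+1, and by induction b_k = 2^{k+1} − 5 for all k ≥ 1.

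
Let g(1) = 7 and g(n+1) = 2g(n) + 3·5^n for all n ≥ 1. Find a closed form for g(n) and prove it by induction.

Claim: g(n) = 2^n + 5^n.

Base case: g(1) = 7, and 2^1 + 5^1 = 2 + 5 = 7.
Assume g(r) = 2^r + 5^r for some r ≥ 1.
Then g(r+1) = 2g(r) + 3·5^r = 2·(2^r + 5^r) + 3·5^r = 2^{r+1} + 2·5^r + 3·5^r = 2^{r+1} + 5·5^r = 2^{r+1} + 5^{r+1}.
This completes the inductive step, so g(n) = 2^n + 5^n for all n ≥ 1.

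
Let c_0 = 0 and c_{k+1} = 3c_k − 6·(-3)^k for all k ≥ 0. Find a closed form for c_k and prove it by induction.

Claim: c_k = -3^k + (-3)^k.

Base case: c_0 = 0, and -3^0 + (-3)^0 = -1 + 1 = 0.
Assume c_m = -3^m + (-3)^m for some m ≥ 0.
Then c_{m+1} = 3c_m − 6·(-3)^m = 3·(-3^m + (-3)^m) − 6·(-3)^m = -3^{m+1} + 3·(-3)^m − 6·(-3)^m = -3^{m+1} − 3·(-3)^m = -3^{m+1} + (-3)^{m+1}.
This completes the inductive step, so c_k = -3^k + (-3)^k for all k ≥ 0.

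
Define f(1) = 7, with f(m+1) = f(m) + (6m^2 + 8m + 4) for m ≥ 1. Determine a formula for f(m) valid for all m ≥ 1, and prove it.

Claim: f(m) = 2m^3 + m^2 + m + 3.

Base case: f(1) = 7, and 2·1^3 + 1^2 + 1 + 3 = 7.
Assume f(k) = 2k^3 + k^2 + k + 3.
Then f(k+1) = f(k) + (6k^2 + 8k + 4) = (2k^3 + k^2 + k + 3) + (6k^2 + 8k + 4) = 2k^3 + 7k^2 + 9k + 7,
and 2·(k+1)^3 + (k+1)^2 + (k+1) + 3 = 2k^3 + 7k^2 + 9k + 7.
Hence f(m) = 2m^3 + m^2 + m + 3 for every m ≥ 1, by induction.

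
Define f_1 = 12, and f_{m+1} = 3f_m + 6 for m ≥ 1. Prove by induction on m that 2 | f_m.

Base case: f_1 = 12 = 2·6, so 2 | f_1.
Assume 2 | f_k, so f_k = 2t for some integer t.
Then f_{k+1} = 3f_k + 6 = 3·(2t) + 6 = 2(3t + 3), so 2 | f_{k+1}.
By induction, 2 | f_m for all m ≥ 1.

2 | f_m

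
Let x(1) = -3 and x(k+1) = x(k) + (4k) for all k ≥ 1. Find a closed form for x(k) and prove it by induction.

Claim: x(k) = 2k^2 − 2k − 3.

Base case: x(1) = -3, and 2·1^2 − 2·1 − 3 = -3.
Assume x(r) = 2r^2 − 2r − 3.
Then x(r+1) = x(r) + (4r) = (2r^2 − 2r − 3) + (4r) = 2r^2 + 2r − 3,
and 2·(r+1)^2 − 2·(r+1) − 3 = 2r^2 + 2r − 3.
By induction, x(k) = 2k^2 − 2k − 3 for all k ≥ 1.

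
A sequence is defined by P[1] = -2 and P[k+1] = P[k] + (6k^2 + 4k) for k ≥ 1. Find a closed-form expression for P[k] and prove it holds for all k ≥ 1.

Claim: P[k] = 2k^3 − k^2 − k − 2.

Base case: P[1] = -2, and 2·1^3 − 1^2 − 1 − 2 = -2.
Assume P[m] = 2m^3 − m^2 − m − 2.
Then P[m+1] = P[m] + (6m^2 + 4m) = (2m^3 − m^2 − m − 2) + (6m^2 + 4m) = 2m^3 + 5m^2 + 3m − 2,
and 2·(m+1)^3 − (m+1)^2 − (m+1) − 2 = 2m^3 + 5m^2 + 3m − 2.
Hence P[k] = 2k^3 − k^2 − k − 2 for every k ≥ 1, by induction.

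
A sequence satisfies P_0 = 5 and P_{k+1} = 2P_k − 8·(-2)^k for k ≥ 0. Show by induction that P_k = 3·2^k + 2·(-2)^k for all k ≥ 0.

Base case: P_0 = 5, and 3·2^0 + 2·(-2)^0 = 3 + 2 = 5.
Assume P_m = 3·2^m + 2·(-2)^m for some m ≥ 0.
Then P_{m+1} = 2P_m − 8·(-2)^m = 2·(3·2^m + 2·(-2)^m) − 8·(-2)^m = 3·2^{m+1} + 4·(-2)^m − 8·(-2)^m = 3·2^{m+1} − 4·(-2)^m = 3·2^{m+1} + 2·(-2)^{m+1}.
So the formula holds for m+1, and by induction P_k = 3·2^k + 2·(-2)^k for all k ≥ 0.

P_k = 3·2^k + 2·(-2)^k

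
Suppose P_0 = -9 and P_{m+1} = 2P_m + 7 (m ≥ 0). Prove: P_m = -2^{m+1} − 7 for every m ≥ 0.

Base case: P_0 = -9, and -2^{0+1} − 7 = -2 − 7 = -9.
Assume P_j = -2^{j+1} − 7 for some j ≥ 0.
Then P_{j+1} = 2P_j + 7 = 2·(-2^{j+1} − 7) + 7 = -2^{j+2} − 14 + 7 = -2^{j+2} − 7.
Hence P_m = -2^{m+1} − 7 for every m ≥ 0, by induction.

P_m = -2^{m+1} − 7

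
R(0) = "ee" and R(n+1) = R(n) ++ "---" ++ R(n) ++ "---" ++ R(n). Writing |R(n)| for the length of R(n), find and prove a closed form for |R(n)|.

Claim: |R(n)| = 5·3^n − 3.

Base case: |R(0)| = 2, and 5·3^0 − 3 = 2.
Assume |R(m)| = 5·3^m − 3.
Then |R(m+1)| = 3|R(m)| + 6 = 3(5·3^m − 3) + 6 = 5·3^{m+1} − 9 + 6 = 5·3^{m+1} − 3.
By induction, |R(n)| = 5·3^n − 3 for all n ≥ 0.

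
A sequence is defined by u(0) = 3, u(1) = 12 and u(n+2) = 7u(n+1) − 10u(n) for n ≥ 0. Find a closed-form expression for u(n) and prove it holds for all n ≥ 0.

Claim: u(n) = 2^n + 2·5^n.

Base cases: u(0) = 3 and 2^0 + 2·5^0 = 3; u(1) = 12 and 2^1 + 2·5^1 = 12.
Assume u(j) = 2^j + 2·5^j for all 0 ≤ j ≤ m, where m ≥ 1.
Then u(m+1) = 7u(m) − 10u(m−1) = 7·(2^m + 2·5^m) − 10·(2^{m−1} + 2·5^{m−1}) = (7·2 − 10)2^{m−1} + 2·(7·5 − 10)5^{m−1} = 4·2^{m−1} + 50·5^{m−1} = 2^{m+1} + 2·5^{m+1}.
So the formula holds for m+1, and by strong induction u(n) = 2^n + 2·5^n for all n ≥ 0.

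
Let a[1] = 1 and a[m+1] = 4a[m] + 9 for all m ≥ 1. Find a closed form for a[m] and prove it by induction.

Claim: a[m] = 4^m − 3.

Base case: a[1] = 1, and 4^1 − 3 = 4 − 3 = 1.
Assume a[j] = 4^j − 3 for some j ≥ 1.
Then a[j+1] = 4a[j] + 9 = 4·(4^j − 3) + 9 = 4^{j+1} − 12 + 9 = 4^{j+1} − 3.
This completes the inductive step, so a[m] = 4^m − 3 for all m ≥ 1.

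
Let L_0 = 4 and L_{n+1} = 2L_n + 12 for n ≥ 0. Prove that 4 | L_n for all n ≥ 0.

Base case: L_0 = 4 = 4·1, so 4 | L_0.
Assume 4 | L_m, so L_m = 4t for some integer t.
Then L_{m+1} = 2L_m + 12 = 2·(4t) + 12 = 4(2t + 3), so 4 | L_{m+1}.
Hence 4 | L_n for every n ≥ 0, by induction.

4 | L_n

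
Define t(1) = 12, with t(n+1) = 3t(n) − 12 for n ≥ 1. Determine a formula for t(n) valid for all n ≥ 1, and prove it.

Claim: t(n) = 2·3^n + 6.

Base case: t(1) = 12, and 2·3^1 + 6 = 6 + 6 = 12.
Assume t(r) = 2·3^r + 6 for some r ≥ 1.
Then t(r+1) = 3t(r) − 12 = 3·(2·3^r + 6) − 12 = 6·3^r + 18 − 12 = 2·3^{r+1} + 6.
By induction, t(n) = 2·3^n + 6 for all n ≥ 1.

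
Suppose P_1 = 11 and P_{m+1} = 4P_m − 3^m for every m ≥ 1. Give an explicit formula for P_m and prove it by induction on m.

Claim: P_m = 2·4^m + 3^m.

Base case: P_1 = 11, and 2·4^1 + 3^1 = 8 + 3 = 11.
Assume P_k = 2·4^k + 3^k for some k ≥ 1.
Then P_{k+1} = 4P_k − 3^k = 4·(2·4^k + 3^k) − 3^k = 2·4^{k+1} + 4·3^k − 3^k = 2·4^{k+1} + 3·3^k = 2·4^{k+1} + 3^{k+1}.
By induction, P_m = 2·4^m + 3^m for all m ≥ 1.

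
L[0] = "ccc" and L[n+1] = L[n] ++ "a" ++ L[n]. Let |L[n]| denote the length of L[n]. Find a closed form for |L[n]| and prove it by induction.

Claim: |L[n]| = 2^{n+2} − 1.

Base case: |L[0]| = 3, and 2^{0+2} − 1 = 3.
Assume |L[k]| = 2^{k+2} − 1.
Then |L[k+1]| = |L[k]| + 1 + |L[k]| = 2|L[k]| + 1 = 2(2^{k+2} − 1) + 1 = 2^{k+3} − 2 + 1 = 2^{k+3} − 1.
By induction, |L[n]| = 2^{n+2} − 1 for all n ≥ 0.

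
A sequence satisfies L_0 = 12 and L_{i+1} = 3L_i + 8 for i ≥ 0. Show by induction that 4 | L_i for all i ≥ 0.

Base case: L_0 = 12 = 4·3, so 4 | L_0.
Assume 4 | L_j, so L_j = 4t for some integer t.
Then L_{j+1} = 3L_j + 8 = 3·(4t) + 8 = 4(3t + 2), so 4 | L_{j+1}.
This completes the inductive step, so 4 | L_i for all i ≥ 0.

4 | L_i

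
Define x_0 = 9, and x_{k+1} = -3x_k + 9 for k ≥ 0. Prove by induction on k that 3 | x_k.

Base case: x_0 = 9 = 3·3, so 3 | x_0.
Assume 3 | x_m, so x_m = 3t for some integer t.
Then x_{m+1} = -3x_m + 9 = -3·(3t) + 9 = 3(-3t + 3), so 3 | x_{m+1}.
Hence 3 | x_k for every k ≥ 0, by induction.

3 | x_k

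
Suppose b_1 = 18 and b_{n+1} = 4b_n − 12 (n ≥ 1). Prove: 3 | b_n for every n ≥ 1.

Base case: b_1 = 18 = 3·6, so 3 | b_1.
Assume 3 | b_j, so b_j = 3t for some integer t.
Then b_{j+1} = 4b_j − 12 = 4·(3t) − 12 = 3(4t − 4), so 3 | b_{j+1}.
This completes the inductive step, so 3 | b_n for all n ≥ 1.

3 | b_n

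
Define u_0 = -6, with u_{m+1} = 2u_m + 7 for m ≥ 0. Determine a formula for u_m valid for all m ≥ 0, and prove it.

Claim: u_m = 2^m − 7.

Base case: u_0 = -6, and 2^0 − 7 = 1 − 7 = -6.
Assume u_r = 2^r − 7 for some r ≥ 0.
Then u_{r+1} = 2u_r + 7 = 2·(2^r − 7) + 7 = 2^{r+1} − 14 + 7 = 2^{r+1} − 7.
So the formula holds for r+1, and by induction u_m = 2^m − 7 for all m ≥ 0.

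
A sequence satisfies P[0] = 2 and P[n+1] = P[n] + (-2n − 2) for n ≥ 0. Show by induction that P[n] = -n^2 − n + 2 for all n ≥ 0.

Base case: P[0] = 2, and -0^2 − 0 + 2 = 2.
Assume P[k] = -k^2 − k + 2.
Then P[k+1] = P[k] + (-2k − 2) = (-k^2 − k + 2) + (-2k − 2) = -k^2 − 3k,
and -(k+1)^2 − (k+1) + 2 = -k^2 − 3k.
This completes the inductive step, so P[n] = -n^2 − n + 2 for all n ≥ 0.

P[n] = -n^2 − n + 2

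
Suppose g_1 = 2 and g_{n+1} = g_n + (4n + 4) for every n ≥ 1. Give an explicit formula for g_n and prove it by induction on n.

Claim: g_n = 2n^2 + 2n − 2.

Base case: g_1 = 2, and 2·1^2 + 2·1 − 2 = 2.
Assume g_m = 2m^2 + 2m − 2.
Then g_{m+1} = g_m + (4m + 4) = (2m^2 + 2m − 2) + (4m + 4) = 2m^2 + 6m + 2,
and 2·(m+1)^2 + 2·(m+1) − 2 = 2m^2 + 6m + 2.
By induction, g_n = 2n^2 + 2n − 2 for all n ≥ 1.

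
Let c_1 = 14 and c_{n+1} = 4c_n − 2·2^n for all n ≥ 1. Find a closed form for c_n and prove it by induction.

Claim: c_n = 3·4^n + 2^n.

Base case: c_1 = 14, and 3·4^1 + 2^1 = 12 + 2 = 14.
Assume c_k = 3·4^k + 2^k for some k ≥ 1.
Then c_{k+1} = 4c_k − 2·2^k = 4·(3·4^k + 2^k) − 2·2^k = 3·4^{k+1} + 4·2^k − 2·2^k = 3·4^{k+1} + 2·2^k = 3·4^{k+1} + 2^{k+1}.
Hence c_n = 3·4^n + 2^n for every n ≥ 1, by induction.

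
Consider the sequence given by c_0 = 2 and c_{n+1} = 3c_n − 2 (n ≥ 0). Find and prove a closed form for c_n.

Claim: c_n = 3^n + 1.

Base case: c_0 = 2, and 3^0 + 1 = 1 + 1 = 2.
Assume c_k = 3^k + 1 for some k ≥ 0.
Then c_{k+1} = 3c_k − 2 = 3·(3^k + 1) − 2 = 3^{k+1} + 3 − 2 = 3^{k+1} + 1.
So the formula holds for k+1, and by induction c_n = 3^n + 1 for all n ≥ 0.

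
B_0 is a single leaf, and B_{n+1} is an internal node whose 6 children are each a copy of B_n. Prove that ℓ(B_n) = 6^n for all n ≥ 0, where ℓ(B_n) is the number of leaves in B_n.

Base case: ℓ(B_0) = 1, and 6^0 = 1.
Assume ℓ(B_k) = 6^k.
Then ℓ(B_{k+1}) = 6·ℓ(B_k) = 6·6^k = 6^{k+1}.
So the formula holds for k+1, and by induction ℓ(B_n) = 6^n for all n ≥ 0.

ℓ(B_n) = 6^n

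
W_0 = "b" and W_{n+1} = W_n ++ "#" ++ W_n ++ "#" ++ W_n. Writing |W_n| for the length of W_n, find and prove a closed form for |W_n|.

Claim: |W_n| = 2·3^n − 1.

Base case: |W_0| = 1, and 2·3^0 − 1 = 1.
Assume |W_j| = 2·3^j − 1.
Then |W_{j+1}| = 3|W_j| + 2 = 3(2·3^j − 1) + 2 = 2·3^{j+1} − 3 + 2 = 2·3^{j+1} − 1.
So the formula holds for j+1, and by induction |W_n| = 2·3^n − 1 for all n ≥ 0.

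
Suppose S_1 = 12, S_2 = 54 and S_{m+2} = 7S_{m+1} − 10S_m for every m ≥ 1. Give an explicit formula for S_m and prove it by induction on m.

Claim: S_m = 2^m + 2·5^m.

Base cases: S_1 = 12 and 2^1 + 2·5^1 = 12; S_2 = 54 and 2^2 + 2·5^2 = 54.
Assume S_j = 2^j + 2·5^j for all 1 ≤ j ≤ k, where k ≥ 2.
Then S_{k+1} = 7S_k − 10S_{k−1} = 7·(2^k + 2·5^k) − 10·(2^{k−1} + 2·5^{k−1}) = (7·2 − 10)2^{k−1} + 2·(7·5 − 10)5^{k−1} = 4·2^{k−1} + 50·5^{k−1} = 2^{k+1} + 2·5^{k+1}.
This completes the inductive step, so S_m = 2^m + 2·5^m for all m ≥ 1.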